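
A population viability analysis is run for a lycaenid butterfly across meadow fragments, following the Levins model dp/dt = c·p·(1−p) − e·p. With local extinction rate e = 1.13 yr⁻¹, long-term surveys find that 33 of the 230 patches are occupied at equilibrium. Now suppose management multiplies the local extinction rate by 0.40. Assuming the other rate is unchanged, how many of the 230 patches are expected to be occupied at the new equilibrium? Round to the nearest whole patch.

151

Observed p* = 33/230 = 0.14348.
Balance c(1−p*) = e gives c = e/(1 − 0.14348) = 1.13/0.85652 = 1.31929.
New p* = 1 − e/c = 1 − 0.45200/1.31929 = 0.65739.
Expected occupied = 230 × 0.65739 = 151.20 ≈ 151.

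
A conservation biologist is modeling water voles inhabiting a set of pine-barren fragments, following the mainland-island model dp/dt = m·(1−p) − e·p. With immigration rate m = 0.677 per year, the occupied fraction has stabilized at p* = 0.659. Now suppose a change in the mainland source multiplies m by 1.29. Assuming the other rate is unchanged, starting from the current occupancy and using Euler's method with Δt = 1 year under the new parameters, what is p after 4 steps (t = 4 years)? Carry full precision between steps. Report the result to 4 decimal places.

0.7136

Balance m(1−p*) = e·p* gives e = m(1−p*)/p* = 0.677×0.34100/0.65900 = 0.35031.
Starting from p₀ = 0.65900; update p ← p + (dp/dt)·Δt with the new parameters.
step 1: Δp = +0.06695, p = 0.72595
step 2: Δp = -0.01497, p = 0.71098
step 3: Δp = +0.00335, p = 0.71432
step 4: Δp = -0.00075, p = 0.71358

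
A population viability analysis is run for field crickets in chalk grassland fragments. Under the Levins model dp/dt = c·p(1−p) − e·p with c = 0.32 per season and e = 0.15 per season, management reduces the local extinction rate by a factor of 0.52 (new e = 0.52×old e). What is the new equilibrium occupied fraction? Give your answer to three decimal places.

0.756

Before: p* = 1 − 0.15/0.32 = 0.5312.
After the change, c = 0.32, e = 0.078, so p* = 1 − 0.078/0.32 = 0.7562.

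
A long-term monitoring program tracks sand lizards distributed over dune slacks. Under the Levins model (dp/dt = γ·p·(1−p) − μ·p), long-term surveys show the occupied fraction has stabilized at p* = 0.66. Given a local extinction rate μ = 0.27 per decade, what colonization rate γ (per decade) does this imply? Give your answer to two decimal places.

At equilibrium γ(1−p*) = μ, so γ = μ/(1−p*).
γ = 0.27/(1 − 0.66) = 0.27/0.3400 = 0.7941.

0.79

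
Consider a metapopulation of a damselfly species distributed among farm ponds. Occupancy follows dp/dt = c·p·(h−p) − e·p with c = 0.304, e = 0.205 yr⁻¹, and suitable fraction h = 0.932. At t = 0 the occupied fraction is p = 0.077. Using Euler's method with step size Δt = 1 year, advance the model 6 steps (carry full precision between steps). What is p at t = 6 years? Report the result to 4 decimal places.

0.1041

Update rule: p ← p + [c·p·(h−p) − e·p]·Δt with Δt = 1.
t = 1: p = 0.07700 + (+0.00423) = 0.08123
t = 2: p = 0.08123 + (+0.00436) = 0.08559
t = 3: p = 0.08559 + (+0.00448) = 0.09006
t = 4: p = 0.09006 + (+0.00459) = 0.09465
t = 5: p = 0.09465 + (+0.00469) = 0.09934
t = 6: p = 0.09934 + (+0.00478) = 0.10412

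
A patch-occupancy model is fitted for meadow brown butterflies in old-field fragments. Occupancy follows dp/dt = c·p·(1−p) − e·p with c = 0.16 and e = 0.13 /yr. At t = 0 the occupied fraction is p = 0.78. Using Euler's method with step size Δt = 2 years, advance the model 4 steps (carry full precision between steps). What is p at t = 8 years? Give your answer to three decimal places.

Update rule: p ← p + [c·p·(1−p) − e·p]·Δt with Δt = 2.
t = 2: p = 0.78000 + (-0.14789) = 0.63211
t = 4: p = 0.63211 + (-0.08993) = 0.54218
t = 6: p = 0.54218 + (-0.06154) = 0.48064
t = 8: p = 0.48064 + (-0.04509) = 0.43556

0.436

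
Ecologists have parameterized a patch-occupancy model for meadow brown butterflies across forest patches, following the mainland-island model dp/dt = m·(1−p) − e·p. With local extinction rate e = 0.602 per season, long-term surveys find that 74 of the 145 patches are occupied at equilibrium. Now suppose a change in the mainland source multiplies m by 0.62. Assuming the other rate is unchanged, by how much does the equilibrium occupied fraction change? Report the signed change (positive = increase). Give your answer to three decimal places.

-0.118

Observed p* = 74/145 = 0.51034.
Balance m(1−p*) = e·p* gives m = e·p*/(1−p*) = 0.602×0.51034/0.48966 = 0.62742.
New p* = m/(m+e) = 0.38900/(0.38900+0.60200) = 0.39253.
Δp* = 0.39253 − 0.51034 = -0.11781.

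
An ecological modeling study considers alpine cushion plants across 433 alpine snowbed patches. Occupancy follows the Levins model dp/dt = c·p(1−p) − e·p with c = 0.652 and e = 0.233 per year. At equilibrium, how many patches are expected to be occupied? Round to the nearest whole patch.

278

p* = 1 − e/c = 1 − 0.233/0.652 = 0.6426.
Expected occupied patches = N × p* = 433 × 0.6426 = 278.26 ≈ 278.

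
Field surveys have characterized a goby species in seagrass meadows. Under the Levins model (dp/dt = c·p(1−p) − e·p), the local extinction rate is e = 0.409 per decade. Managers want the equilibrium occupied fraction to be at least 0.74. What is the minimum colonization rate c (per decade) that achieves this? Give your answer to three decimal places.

p* = 1 − e/c ≥ 0.74 requires e/c ≤ 0.2600, i.e. c ≥ e/0.2600.
c_min = 0.409/0.2600 = 1.5731.

1.573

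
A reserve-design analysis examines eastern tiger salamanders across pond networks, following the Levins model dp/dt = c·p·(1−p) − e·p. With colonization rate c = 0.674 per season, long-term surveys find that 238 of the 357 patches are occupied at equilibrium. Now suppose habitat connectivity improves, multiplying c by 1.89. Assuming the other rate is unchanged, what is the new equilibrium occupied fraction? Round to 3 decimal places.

Observed p* = 238/357 = 0.66667.
Balance c(1−p*) = e gives e = 0.674×(1 − 0.66667) = 0.22466.
New p* = 1 − e/c = 1 − 0.22466/1.27386 = 0.82364.

0.824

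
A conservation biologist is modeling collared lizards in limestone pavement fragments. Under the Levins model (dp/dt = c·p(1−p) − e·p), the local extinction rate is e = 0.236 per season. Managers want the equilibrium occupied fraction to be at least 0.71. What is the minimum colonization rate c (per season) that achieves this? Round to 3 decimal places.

p* = 1 − e/c ≥ 0.71 requires e/c ≤ 0.2900, i.e. c ≥ e/0.2900.
c_min = 0.236/0.2900 = 0.8138.

0.814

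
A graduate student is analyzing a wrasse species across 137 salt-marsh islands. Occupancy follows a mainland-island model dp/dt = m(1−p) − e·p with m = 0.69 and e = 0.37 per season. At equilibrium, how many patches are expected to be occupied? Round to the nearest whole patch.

89

p* = m/(m+e) = 0.69/1.0600 = 0.6509.
Expected occupied patches = N × p* = 137 × 0.6509 = 89.18 ≈ 89.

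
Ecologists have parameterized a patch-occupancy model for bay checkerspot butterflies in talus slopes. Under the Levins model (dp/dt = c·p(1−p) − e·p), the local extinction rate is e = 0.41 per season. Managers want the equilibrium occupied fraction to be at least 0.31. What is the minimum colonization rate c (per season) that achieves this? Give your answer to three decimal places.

p* = 1 − e/c ≥ 0.31 requires e/c ≤ 0.6900, i.e. c ≥ e/0.6900.
c_min = 0.41/0.6900 = 0.5942.

0.594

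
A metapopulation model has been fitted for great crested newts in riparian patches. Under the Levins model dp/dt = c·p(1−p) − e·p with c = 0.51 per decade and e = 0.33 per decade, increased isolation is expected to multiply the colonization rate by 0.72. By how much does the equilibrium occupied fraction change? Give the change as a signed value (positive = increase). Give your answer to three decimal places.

-0.252

Before: p* = 1 − 0.33/0.51 = 0.3529.
After the change, c = 0.3672, e = 0.33, so p* = 1 − 0.33/0.3672 = 0.1013.
Δp* = 0.1013 − 0.3529 = -0.2516.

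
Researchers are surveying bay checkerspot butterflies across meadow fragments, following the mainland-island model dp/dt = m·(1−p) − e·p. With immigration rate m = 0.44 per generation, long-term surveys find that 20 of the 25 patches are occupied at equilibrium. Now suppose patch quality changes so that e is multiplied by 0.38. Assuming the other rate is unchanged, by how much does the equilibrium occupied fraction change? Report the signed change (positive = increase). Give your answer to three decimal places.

0.113

Observed p* = 20/25 = 0.80000.
Balance m(1−p*) = e·p* gives e = m(1−p*)/p* = 0.44×0.20000/0.80000 = 0.11000.
New p* = m/(m+e) = 0.44000/(0.44000+0.04180) = 0.91324.
Δp* = 0.91324 − 0.80000 = +0.11324.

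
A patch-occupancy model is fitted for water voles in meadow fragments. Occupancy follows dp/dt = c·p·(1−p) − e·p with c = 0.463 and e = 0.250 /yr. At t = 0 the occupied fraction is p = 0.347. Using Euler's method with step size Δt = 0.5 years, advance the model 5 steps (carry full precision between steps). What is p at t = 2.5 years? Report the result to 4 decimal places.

0.3873

Update rule: p ← p + [c·p·(1−p) − e·p]·Δt with Δt = 0.5.
step 1: Δp = +0.00908, p = 0.35608
step 2: Δp = +0.00857, p = 0.36465
step 3: Δp = +0.00805, p = 0.37270
step 4: Δp = +0.00754, p = 0.38024
step 5: Δp = +0.00702, p = 0.38726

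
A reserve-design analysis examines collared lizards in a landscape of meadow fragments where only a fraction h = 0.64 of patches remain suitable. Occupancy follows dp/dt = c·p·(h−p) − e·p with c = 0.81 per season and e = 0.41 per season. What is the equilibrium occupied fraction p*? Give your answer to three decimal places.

0.134

Setting dp/dt = 0 and dividing by p* gives c·(h−p*) = e.
So p* = h − e/c = 0.64 − 0.41/0.81 = 0.64 − 0.5062 = 0.1338.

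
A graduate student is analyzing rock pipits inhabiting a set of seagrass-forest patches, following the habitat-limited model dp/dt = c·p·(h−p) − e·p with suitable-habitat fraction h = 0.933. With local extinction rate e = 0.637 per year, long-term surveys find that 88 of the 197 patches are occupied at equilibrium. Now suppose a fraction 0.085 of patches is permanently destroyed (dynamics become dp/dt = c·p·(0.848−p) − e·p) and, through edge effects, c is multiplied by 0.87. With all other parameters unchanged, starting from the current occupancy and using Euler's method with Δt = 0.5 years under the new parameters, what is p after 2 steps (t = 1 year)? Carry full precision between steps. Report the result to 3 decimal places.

Observed p* = 88/197 = 0.44670.
Balance c(h−p*) = e gives c = e/(0.933 − 0.44670) = 0.637/0.48630 = 1.30989.
Starting from p₀ = 0.44670; update p ← p + (dp/dt)·Δt with the new parameters.
t = 0.5: p = 0.44670 + (-0.04013) = 0.40657
t = 1: p = 0.40657 + (-0.02723) = 0.37934

0.379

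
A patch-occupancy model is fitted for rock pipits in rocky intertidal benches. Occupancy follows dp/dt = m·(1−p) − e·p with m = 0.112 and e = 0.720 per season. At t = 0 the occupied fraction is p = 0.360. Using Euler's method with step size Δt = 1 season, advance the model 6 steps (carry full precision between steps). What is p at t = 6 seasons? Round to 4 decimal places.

Update rule: p ← p + [m·(1−p) − e·p]·Δt with Δt = 1.
p: 0.36000 → 0.17248  (Δp = -0.18752)
p: 0.17248 → 0.14098  (Δp = -0.03150)
p: 0.14098 → 0.13568  (Δp = -0.00529)
p: 0.13568 → 0.13479  (Δp = -0.00089)
p: 0.13479 → 0.13465  (Δp = -0.00015)
p: 0.13465 → 0.13462  (Δp = -0.00003)

0.1346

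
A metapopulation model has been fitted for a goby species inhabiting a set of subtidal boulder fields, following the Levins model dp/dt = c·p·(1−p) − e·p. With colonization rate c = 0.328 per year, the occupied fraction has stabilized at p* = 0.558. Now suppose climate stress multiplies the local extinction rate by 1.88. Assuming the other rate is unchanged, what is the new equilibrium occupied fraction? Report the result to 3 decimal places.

0.169

Balance c(1−p*) = e gives e = 0.328×(1 − 0.55800) = 0.14498.
New p* = 1 − e/c = 1 − 0.27256/0.32800 = 0.16902.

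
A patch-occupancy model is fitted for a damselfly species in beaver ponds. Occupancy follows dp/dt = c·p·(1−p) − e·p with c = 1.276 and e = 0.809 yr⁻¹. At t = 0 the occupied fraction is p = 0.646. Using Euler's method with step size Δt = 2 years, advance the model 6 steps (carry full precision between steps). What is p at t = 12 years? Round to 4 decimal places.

0.3660

Update rule: p ← p + [c·p·(1−p) − e·p]·Δt with Δt = 2.
t = 2: p = 0.64600 + (-0.46163) = 0.18437
t = 4: p = 0.18437 + (+0.08545) = 0.26983
t = 6: p = 0.26983 + (+0.06622) = 0.33604
t = 8: p = 0.33604 + (+0.02568) = 0.36172
t = 10: p = 0.36172 + (+0.00394) = 0.36566
t = 12: p = 0.36566 + (+0.00031) = 0.36597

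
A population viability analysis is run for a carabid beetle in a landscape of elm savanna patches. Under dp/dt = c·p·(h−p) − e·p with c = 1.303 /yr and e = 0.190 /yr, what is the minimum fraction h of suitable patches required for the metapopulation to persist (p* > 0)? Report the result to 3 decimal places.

0.146

p* = h − e/c is positive only when h > e/c.
h_min = e/c = 0.190/1.303 = 0.1458.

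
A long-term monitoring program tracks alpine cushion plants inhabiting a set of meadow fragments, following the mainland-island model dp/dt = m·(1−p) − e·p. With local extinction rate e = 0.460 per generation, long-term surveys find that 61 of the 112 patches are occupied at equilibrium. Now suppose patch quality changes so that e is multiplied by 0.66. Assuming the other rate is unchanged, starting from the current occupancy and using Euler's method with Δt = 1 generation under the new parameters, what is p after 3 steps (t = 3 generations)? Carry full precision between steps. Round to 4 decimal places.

Observed p* = 61/112 = 0.54464.
Balance m(1−p*) = e·p* gives m = e·p*/(1−p*) = 0.460×0.54464/0.45536 = 0.55020.
Starting from p₀ = 0.54464; update p ← p + (dp/dt)·Δt with the new parameters.
t = 1: p = 0.54464 + (+0.08518) = 0.62982
t = 2: p = 0.62982 + (+0.01245) = 0.64228
t = 3: p = 0.64228 + (+0.00182) = 0.64410

0.6441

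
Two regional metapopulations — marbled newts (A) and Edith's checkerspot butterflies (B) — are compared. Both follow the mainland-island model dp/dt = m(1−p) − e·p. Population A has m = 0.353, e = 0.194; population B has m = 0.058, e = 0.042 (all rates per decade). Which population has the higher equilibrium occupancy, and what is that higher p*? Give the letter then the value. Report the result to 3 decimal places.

A: p*_A = m/(m+e) = 0.353/0.5470 = 0.6453.
B: p*_B = 0.058/0.1000 = 0.5800.
A is higher at 0.6453.

A, 0.645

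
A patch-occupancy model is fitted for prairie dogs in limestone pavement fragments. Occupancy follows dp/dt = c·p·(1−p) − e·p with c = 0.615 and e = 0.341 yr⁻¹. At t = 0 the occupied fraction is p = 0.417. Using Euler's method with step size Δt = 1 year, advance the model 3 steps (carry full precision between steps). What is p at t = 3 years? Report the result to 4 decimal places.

Update rule: p ← p + [c·p·(1−p) − e·p]·Δt with Δt = 1.
  1  |  dp/dt·Δt = +0.007316  |  p_1 = 0.424316
  2  |  dp/dt·Δt = +0.005535  |  p_2 = 0.429852
  3  |  dp/dt·Δt = +0.004144  |  p_3 = 0.433996

0.4340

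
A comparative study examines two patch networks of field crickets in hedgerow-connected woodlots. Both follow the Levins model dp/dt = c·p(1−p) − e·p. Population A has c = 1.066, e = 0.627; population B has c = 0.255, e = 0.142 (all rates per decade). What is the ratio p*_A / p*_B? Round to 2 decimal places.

0.93

A: p*_A = 1 − 0.627/1.066 = 0.4118.
B: p*_B = 1 − 0.142/0.255 = 0.4431.
p*_A / p*_B = 0.4118/0.4431 = 0.9293.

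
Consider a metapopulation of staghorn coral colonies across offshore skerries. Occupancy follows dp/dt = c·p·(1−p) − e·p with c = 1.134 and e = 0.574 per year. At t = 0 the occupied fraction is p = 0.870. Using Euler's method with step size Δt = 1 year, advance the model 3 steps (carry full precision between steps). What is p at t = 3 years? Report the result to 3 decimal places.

0.495

Update rule: p ← p + [c·p·(1−p) − e·p]·Δt with Δt = 1.
  1  |  dp/dt·Δt = -0.371125  |  p_1 = 0.498875
  2  |  dp/dt·Δt = -0.002856  |  p_2 = 0.496019
  3  |  dp/dt·Δt = -0.001233  |  p_3 = 0.494786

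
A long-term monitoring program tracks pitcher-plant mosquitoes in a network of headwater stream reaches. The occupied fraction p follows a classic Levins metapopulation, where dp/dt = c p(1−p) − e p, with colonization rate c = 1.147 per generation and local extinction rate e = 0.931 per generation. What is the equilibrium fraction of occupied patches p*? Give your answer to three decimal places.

Setting dp/dt = 0 and dividing through by p* gives c·(1−p*) = e.
So p* = 1 − e/c = 1 − 0.931/1.147 = 1 − 0.8117 = 0.1883.

0.188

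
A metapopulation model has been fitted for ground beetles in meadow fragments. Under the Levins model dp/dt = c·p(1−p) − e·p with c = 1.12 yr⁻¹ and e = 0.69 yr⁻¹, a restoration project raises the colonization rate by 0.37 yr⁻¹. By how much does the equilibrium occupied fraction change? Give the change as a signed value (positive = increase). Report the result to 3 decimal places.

Before: p* = 1 − 0.69/1.12 = 0.3839.
After the change, c = 1.49, e = 0.69, so p* = 1 − 0.69/1.49 = 0.5369.
Δp* = 0.5369 − 0.3839 = +0.1530.

0.153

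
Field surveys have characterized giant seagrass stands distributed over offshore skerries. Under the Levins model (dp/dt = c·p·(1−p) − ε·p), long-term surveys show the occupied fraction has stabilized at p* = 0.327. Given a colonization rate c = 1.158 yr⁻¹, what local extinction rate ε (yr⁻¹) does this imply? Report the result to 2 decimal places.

0.78

At equilibrium c(1−p*) = ε.
ε = 1.158 × (1 − 0.327) = 1.158 × 0.6730 = 0.7793.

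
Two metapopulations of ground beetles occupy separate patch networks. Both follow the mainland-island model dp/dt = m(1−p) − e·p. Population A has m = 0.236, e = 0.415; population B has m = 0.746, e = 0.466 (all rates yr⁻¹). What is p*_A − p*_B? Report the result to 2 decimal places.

A: p*_A = m/(m+e) = 0.236/0.6510 = 0.3625.
B: p*_B = 0.746/1.2120 = 0.6155.
p*_A − p*_B = 0.3625 − 0.6155 = -0.2530.

-0.25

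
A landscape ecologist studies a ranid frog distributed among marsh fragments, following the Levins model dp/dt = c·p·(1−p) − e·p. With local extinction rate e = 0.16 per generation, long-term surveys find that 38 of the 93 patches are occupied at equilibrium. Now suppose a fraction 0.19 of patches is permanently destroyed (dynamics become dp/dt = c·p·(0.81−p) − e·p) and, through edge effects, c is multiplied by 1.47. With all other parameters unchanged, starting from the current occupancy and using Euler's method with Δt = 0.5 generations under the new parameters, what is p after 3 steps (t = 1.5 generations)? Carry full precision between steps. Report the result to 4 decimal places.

Observed p* = 38/93 = 0.40860.
Balance c(1−p*) = e gives c = e/(1 − 0.40860) = 0.16/0.59140 = 0.27055.
Starting from p₀ = 0.40860; update p ← p + (dp/dt)·Δt with the new parameters.
p: 0.40860 → 0.40853  (Δp = -0.00007)
p: 0.40853 → 0.40846  (Δp = -0.00007)
p: 0.40846 → 0.40840  (Δp = -0.00006)

0.4084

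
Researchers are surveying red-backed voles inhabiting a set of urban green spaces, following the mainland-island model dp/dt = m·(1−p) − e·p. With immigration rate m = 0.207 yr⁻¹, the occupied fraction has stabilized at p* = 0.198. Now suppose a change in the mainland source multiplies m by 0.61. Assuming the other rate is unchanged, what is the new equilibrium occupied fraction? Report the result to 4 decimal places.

Balance m(1−p*) = e·p* gives e = m(1−p*)/p* = 0.207×0.80200/0.19800 = 0.83845.
New p* = m/(m+e) = 0.12627/(0.12627+0.83845) = 0.13089.

0.1309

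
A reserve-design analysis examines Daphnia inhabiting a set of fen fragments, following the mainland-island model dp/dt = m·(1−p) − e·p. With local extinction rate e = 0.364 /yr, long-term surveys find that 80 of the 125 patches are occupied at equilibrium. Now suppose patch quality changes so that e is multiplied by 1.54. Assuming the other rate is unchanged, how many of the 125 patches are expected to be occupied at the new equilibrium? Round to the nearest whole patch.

Observed p* = 80/125 = 0.64000.
Balance m(1−p*) = e·p* gives m = e·p*/(1−p*) = 0.364×0.64000/0.36000 = 0.64711.
New p* = m/(m+e) = 0.64711/(0.64711+0.56056) = 0.53583.
Expected occupied = 125 × 0.53583 = 66.98 ≈ 67.

67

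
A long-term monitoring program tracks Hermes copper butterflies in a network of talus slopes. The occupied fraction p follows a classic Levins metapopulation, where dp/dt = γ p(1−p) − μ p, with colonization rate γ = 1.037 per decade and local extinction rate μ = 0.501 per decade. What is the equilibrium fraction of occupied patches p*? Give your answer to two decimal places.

Setting dp/dt = 0 and dividing through by p* gives γ·(1−p*) = μ.
So p* = 1 − μ/γ = 1 − 0.501/1.037 = 1 − 0.4831 = 0.5169.

0.52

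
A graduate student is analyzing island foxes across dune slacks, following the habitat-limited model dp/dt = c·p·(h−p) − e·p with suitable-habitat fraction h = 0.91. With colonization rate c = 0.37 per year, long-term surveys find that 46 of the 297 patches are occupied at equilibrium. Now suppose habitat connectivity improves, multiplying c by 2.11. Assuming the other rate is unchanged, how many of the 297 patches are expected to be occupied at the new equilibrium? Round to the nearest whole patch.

164

Observed p* = 46/297 = 0.15488.
Balance c(h−p*) = e gives e = 0.37×(0.91 − 0.15488) = 0.27939.
New p* = 0.91 − e/c = 0.91 − 0.27939/0.78070 = 0.55213.
Expected occupied = 297 × 0.55213 = 163.98 ≈ 164.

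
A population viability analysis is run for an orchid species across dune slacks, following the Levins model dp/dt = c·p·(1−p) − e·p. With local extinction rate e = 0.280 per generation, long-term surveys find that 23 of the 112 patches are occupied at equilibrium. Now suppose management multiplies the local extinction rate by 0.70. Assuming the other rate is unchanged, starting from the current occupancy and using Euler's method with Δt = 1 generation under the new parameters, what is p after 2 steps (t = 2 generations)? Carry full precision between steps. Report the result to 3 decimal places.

0.240

Observed p* = 23/112 = 0.20536.
Balance c(1−p*) = e gives c = e/(1 − 0.20536) = 0.280/0.79464 = 0.35236.
Starting from p₀ = 0.20536; update p ← p + (dp/dt)·Δt with the new parameters.
p: 0.20536 → 0.22261  (Δp = +0.01725)
p: 0.22261 → 0.23995  (Δp = +0.01735)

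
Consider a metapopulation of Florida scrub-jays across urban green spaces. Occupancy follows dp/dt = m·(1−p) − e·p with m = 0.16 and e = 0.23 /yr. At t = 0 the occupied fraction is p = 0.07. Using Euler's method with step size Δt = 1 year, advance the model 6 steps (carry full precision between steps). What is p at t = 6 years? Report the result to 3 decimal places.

Update rule: p ← p + [m·(1−p) − e·p]·Δt with Δt = 1.
t = 1: p = 0.07000 + (+0.13270) = 0.20270
t = 2: p = 0.20270 + (+0.08095) = 0.28365
t = 3: p = 0.28365 + (+0.04938) = 0.33302
t = 4: p = 0.33302 + (+0.03012) = 0.36315
t = 5: p = 0.36315 + (+0.01837) = 0.38152
t = 6: p = 0.38152 + (+0.01121) = 0.39273

0.393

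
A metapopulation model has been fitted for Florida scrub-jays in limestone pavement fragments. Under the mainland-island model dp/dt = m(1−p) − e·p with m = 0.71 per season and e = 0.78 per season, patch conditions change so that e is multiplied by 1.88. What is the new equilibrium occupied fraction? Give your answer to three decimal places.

0.326

Before: p* = 0.71/(0.71+0.78) = 0.4765.
After: m = 0.71, e = 1.4664; p* = 0.71/2.1764 = 0.3262.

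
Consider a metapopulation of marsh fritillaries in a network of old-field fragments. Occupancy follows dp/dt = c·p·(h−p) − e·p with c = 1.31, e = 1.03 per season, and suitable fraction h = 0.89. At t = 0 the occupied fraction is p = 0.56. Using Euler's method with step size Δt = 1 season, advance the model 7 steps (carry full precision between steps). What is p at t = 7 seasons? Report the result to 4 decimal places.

0.1305

Update rule: p ← p + [c·p·(h−p) − e·p]·Δt with Δt = 1.
step 1: Δp = -0.33471, p = 0.22529
step 2: Δp = -0.03587, p = 0.18942
step 3: Δp = -0.02126, p = 0.16816
step 4: Δp = -0.01419, p = 0.15397
step 5: Δp = -0.01013, p = 0.14384
step 6: Δp = -0.00756, p = 0.13628
step 7: Δp = -0.00581, p = 0.13047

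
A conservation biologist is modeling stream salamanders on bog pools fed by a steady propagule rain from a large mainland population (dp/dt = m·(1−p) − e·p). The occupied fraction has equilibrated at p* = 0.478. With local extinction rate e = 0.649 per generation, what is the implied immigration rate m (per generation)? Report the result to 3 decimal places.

0.594

At equilibrium m(1−p*) = e·p*, so m = e·p*/(1−p*).
m = 0.649 × 0.478 / 0.5220 = 0.3102/0.5220 = 0.5943.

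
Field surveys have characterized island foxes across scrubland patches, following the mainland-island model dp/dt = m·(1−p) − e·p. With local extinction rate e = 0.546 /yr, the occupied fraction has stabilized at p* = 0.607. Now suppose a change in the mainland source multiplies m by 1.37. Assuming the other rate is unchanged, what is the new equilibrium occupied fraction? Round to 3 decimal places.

0.679

Balance m(1−p*) = e·p* gives m = e·p*/(1−p*) = 0.546×0.60700/0.39300 = 0.84331.
New p* = m/(m+e) = 1.15533/(1.15533+0.54600) = 0.67907.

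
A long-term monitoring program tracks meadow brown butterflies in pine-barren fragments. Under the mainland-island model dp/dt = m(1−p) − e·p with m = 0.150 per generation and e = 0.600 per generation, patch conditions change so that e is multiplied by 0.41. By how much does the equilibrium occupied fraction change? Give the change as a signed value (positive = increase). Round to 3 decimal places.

0.179

Before: p* = 0.150/(0.150+0.600) = 0.2000.
After: m = 0.15, e = 0.246; p* = 0.15/0.3960 = 0.3788.
Δp* = 0.3788 − 0.2000 = +0.1788.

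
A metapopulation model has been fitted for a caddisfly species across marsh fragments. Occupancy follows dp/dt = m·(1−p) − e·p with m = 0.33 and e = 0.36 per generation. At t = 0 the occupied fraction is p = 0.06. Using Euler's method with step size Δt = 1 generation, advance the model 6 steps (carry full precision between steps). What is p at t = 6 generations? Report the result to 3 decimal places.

Update rule: p ← p + [m·(1−p) − e·p]·Δt with Δt = 1.
t = 1: p = 0.06000 + (+0.28860) = 0.34860
t = 2: p = 0.34860 + (+0.08947) = 0.43807
t = 3: p = 0.43807 + (+0.02773) = 0.46580
t = 4: p = 0.46580 + (+0.00860) = 0.47440
t = 5: p = 0.47440 + (+0.00267) = 0.47706
t = 6: p = 0.47706 + (+0.00083) = 0.47789

0.478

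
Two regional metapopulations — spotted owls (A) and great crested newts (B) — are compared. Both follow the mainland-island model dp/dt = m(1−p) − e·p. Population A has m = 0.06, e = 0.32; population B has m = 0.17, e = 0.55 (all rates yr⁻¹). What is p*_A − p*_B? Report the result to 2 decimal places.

A: p*_A = m/(m+e) = 0.06/0.3800 = 0.1579.
B: p*_B = 0.17/0.7200 = 0.2361.
p*_A − p*_B = 0.1579 − 0.2361 = -0.0782.

-0.08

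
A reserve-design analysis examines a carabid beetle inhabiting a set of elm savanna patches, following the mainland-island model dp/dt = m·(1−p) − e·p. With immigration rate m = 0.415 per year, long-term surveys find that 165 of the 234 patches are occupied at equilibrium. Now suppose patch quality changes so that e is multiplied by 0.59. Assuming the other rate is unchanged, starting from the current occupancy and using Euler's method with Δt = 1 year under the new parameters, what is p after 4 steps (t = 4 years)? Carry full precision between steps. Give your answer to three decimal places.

0.797

Observed p* = 165/234 = 0.70513.
Balance m(1−p*) = e·p* gives e = m(1−p*)/p* = 0.415×0.29487/0.70513 = 0.17355.
Starting from p₀ = 0.70513; update p ← p + (dp/dt)·Δt with the new parameters.
p: 0.70513 → 0.75530  (Δp = +0.05017)
p: 0.75530 → 0.77951  (Δp = +0.02421)
p: 0.77951 → 0.79120  (Δp = +0.01169)
p: 0.79120 → 0.79684  (Δp = +0.00564)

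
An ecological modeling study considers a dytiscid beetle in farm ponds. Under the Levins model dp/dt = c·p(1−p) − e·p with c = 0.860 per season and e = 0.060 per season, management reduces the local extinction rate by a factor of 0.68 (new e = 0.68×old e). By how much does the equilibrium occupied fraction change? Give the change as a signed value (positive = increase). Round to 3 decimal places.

Before: p* = 1 − 0.060/0.860 = 0.9302.
After the change, c = 0.86, e = 0.0408, so p* = 1 − 0.0408/0.86 = 0.9526.
Δp* = 0.9526 − 0.9302 = +0.0223.

0.022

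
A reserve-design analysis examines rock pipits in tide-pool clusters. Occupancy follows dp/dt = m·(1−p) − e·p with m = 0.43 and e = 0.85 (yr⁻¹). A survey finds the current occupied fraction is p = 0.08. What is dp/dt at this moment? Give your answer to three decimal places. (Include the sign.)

Colonization term: m·(1−p) = 0.43×0.9200 = 0.39560.
Extinction term: e·p = 0.06800.
dp/dt = 0.39560 − 0.06800 = 0.32760.

0.328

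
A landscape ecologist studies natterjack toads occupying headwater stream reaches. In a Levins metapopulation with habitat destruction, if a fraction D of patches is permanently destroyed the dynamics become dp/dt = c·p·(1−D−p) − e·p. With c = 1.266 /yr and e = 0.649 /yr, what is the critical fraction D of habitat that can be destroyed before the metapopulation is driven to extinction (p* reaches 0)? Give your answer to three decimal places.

The nontrivial equilibrium is p* = (1−D) − e/c; extinction occurs when this hits zero.
So D_crit = 1 − e/c = 1 − 0.649/1.266 = 1 − 0.5126 = 0.4874.
Note this equals the original equilibrium occupancy — the Levins extinction-debt result.

0.487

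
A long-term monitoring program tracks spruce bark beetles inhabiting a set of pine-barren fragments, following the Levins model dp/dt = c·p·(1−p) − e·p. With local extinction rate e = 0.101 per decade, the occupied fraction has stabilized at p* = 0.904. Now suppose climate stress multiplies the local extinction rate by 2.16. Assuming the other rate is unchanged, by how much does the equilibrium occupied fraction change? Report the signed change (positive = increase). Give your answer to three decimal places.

-0.111

Balance c(1−p*) = e gives c = e/(1 − 0.90400) = 0.101/0.09600 = 1.05208.
New p* = 1 − e/c = 1 − 0.21816/1.05208 = 0.79264.
Δp* = 0.79264 − 0.90400 = -0.11136.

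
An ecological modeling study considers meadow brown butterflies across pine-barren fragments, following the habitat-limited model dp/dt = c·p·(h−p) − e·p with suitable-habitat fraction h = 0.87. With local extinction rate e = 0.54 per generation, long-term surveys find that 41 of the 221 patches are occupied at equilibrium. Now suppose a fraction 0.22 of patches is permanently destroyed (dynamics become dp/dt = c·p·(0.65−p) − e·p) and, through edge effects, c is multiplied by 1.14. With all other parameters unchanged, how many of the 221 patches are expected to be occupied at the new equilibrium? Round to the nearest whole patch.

11

Observed p* = 41/221 = 0.18552.
Balance c(h−p*) = e gives c = e/(0.87 − 0.18552) = 0.54/0.68448 = 0.78892.
New p* = 0.65 − e/c = 0.65 − 0.54000/0.89937 = 0.04958.
Expected occupied = 221 × 0.04958 = 10.96 ≈ 11.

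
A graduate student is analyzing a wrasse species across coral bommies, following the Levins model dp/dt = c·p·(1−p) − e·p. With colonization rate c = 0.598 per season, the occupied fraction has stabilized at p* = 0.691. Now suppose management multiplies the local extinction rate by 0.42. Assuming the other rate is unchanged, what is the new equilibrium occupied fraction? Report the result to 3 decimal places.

0.870

Balance c(1−p*) = e gives e = 0.598×(1 − 0.69100) = 0.18478.
New p* = 1 − e/c = 1 − 0.07761/0.59800 = 0.87022.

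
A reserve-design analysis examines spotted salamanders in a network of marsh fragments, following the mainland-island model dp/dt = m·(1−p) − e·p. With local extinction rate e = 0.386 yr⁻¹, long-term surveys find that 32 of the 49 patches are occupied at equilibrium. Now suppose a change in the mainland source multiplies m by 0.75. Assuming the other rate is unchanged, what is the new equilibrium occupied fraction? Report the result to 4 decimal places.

0.5854

Observed p* = 32/49 = 0.65306.
Balance m(1−p*) = e·p* gives m = e·p*/(1−p*) = 0.386×0.65306/0.34694 = 0.72658.
New p* = m/(m+e) = 0.54493/(0.54493+0.38600) = 0.58536.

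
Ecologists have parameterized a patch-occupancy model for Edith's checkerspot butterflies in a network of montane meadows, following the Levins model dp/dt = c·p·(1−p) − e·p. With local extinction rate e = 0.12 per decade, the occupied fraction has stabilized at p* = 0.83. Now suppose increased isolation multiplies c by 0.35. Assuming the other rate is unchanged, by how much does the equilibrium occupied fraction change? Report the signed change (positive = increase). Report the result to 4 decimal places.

-0.3157

Balance c(1−p*) = e gives c = e/(1 − 0.83000) = 0.12/0.17000 = 0.70588.
New p* = 1 − e/c = 1 − 0.12000/0.24706 = 0.51429.
Δp* = 0.51429 − 0.83000 = -0.31571.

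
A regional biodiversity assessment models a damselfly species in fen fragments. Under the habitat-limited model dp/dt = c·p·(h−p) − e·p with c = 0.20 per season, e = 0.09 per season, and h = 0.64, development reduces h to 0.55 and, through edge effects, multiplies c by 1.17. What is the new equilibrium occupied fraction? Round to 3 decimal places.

Before: p* = h − e/c = 0.64 − 0.09/0.20 = 0.64 − 0.4500 = 0.1900.
After: c = 0.234, e = 0.09, h = 0.55; p* = 0.55 − 0.09/0.234 = 0.1654.

0.165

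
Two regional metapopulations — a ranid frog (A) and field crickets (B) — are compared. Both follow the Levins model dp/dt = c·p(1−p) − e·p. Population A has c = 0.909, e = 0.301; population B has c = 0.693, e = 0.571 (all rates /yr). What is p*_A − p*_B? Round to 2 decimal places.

A: p*_A = 1 − 0.301/0.909 = 0.6689.
B: p*_B = 1 − 0.571/0.693 = 0.1760.
p*_A − p*_B = 0.6689 − 0.1760 = 0.4928.

0.49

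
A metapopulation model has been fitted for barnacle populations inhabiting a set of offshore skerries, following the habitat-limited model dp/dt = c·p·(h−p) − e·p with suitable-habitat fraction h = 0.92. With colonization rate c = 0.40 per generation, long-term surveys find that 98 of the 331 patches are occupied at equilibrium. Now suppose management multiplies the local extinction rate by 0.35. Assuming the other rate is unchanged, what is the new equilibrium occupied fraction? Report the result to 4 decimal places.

0.7016

Observed p* = 98/331 = 0.29607.
Balance c(h−p*) = e gives e = 0.40×(0.92 − 0.29607) = 0.24957.
New p* = 0.92 − e/c = 0.92 − 0.08735/0.40000 = 0.70163.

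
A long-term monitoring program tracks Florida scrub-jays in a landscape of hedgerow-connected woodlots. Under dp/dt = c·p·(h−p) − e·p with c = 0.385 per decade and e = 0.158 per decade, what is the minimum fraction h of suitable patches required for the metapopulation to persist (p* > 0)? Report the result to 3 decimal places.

0.410

p* = h − e/c is positive only when h > e/c.
h_min = e/c = 0.158/0.385 = 0.4104.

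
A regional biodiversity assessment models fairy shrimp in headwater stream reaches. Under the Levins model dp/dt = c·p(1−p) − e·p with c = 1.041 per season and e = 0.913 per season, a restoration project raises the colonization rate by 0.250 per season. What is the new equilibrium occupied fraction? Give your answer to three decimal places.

Before: p* = 1 − 0.913/1.041 = 0.1230.
After the change, c = 1.291, e = 0.913, so p* = 1 − 0.913/1.291 = 0.2928.

0.293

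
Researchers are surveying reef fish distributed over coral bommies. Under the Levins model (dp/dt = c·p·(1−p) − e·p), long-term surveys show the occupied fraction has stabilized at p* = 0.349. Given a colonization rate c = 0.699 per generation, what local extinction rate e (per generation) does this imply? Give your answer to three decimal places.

0.455

At equilibrium c(1−p*) = e.
e = 0.699 × (1 − 0.349) = 0.699 × 0.6510 = 0.4550.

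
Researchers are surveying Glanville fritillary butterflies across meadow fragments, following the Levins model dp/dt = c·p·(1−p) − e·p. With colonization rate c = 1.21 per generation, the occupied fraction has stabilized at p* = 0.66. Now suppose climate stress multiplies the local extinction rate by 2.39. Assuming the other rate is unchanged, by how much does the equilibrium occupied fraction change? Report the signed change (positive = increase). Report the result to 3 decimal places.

Balance c(1−p*) = e gives e = 1.21×(1 − 0.66000) = 0.41140.
New p* = 1 − e/c = 1 − 0.98325/1.21000 = 0.18740.
Δp* = 0.18740 − 0.66000 = -0.47260.

-0.473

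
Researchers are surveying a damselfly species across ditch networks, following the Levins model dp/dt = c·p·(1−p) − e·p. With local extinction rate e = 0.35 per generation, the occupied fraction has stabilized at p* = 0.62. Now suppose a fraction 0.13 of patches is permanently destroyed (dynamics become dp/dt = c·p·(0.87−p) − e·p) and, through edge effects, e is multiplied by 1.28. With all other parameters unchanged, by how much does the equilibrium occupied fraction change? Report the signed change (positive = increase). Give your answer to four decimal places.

Balance c(1−p*) = e gives c = e/(1 − 0.62000) = 0.35/0.38000 = 0.92105.
New p* = 0.87 − e/c = 0.87 − 0.44800/0.92105 = 0.38360.
Δp* = 0.38360 − 0.62000 = -0.23640.

-0.2364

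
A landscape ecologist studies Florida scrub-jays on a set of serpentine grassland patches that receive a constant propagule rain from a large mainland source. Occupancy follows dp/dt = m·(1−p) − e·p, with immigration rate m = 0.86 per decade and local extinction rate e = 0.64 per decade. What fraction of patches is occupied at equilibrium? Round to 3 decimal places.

0.573

At equilibrium the propagule rain into empty patches balances local extinction: m(1−p*) = e·p*.
p* = m/(m+e) = 0.86/(0.86+0.64) = 0.86/1.5000 = 0.5733.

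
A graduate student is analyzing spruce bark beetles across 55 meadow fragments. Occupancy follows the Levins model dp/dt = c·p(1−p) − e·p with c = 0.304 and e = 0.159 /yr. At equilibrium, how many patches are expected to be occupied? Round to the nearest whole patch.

26

p* = 1 − e/c = 1 − 0.159/0.304 = 0.4770.
Expected occupied patches = N × p* = 55 × 0.4770 = 26.23 ≈ 26.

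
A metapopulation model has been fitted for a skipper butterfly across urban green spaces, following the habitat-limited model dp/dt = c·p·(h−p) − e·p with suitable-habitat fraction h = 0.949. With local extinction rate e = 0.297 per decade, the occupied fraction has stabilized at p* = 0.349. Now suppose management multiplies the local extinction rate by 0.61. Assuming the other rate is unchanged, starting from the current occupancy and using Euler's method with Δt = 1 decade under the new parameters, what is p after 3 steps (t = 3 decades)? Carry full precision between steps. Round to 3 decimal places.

Balance c(h−p*) = e gives c = e/(0.949 − 0.34900) = 0.297/0.60000 = 0.49500.
Starting from p₀ = 0.34900; update p ← p + (dp/dt)·Δt with the new parameters.
t = 1: p = 0.34900 + (+0.04042) = 0.38942
t = 2: p = 0.38942 + (+0.03731) = 0.42674
t = 3: p = 0.42674 + (+0.03301) = 0.45975

0.460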